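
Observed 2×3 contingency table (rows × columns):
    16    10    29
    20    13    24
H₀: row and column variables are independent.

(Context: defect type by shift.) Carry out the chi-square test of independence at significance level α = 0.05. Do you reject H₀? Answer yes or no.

reject H₀: no

Row totals [55, 57], col totals [36, 23, 53], n=112
χ² = (16−17.68)²/17.68 + (10−11.29)²/11.29 + (29−26.03)²/26.03 + (20−18.32)²/18.32 + (13−11.71)²/11.71 + (24−26.97)²/26.97 = 1.2721
df = 2
p-value (upper-tail) = 0.52937
At α=0.05: p ≥ α → fail to reject H₀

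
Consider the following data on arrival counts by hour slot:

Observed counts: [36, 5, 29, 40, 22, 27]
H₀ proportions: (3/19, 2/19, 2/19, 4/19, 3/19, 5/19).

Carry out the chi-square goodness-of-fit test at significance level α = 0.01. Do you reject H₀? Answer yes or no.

n = 159; E_i = n·p_i = [25.11, 16.74, 16.74, 33.47, 25.11, 41.84]
χ² = (36−25.11)²/25.11 + (5−16.74)²/16.74 + (29−16.74)²/16.74 + (40−33.47)²/33.47 + (22−25.11)²/25.11 + (27−41.84)²/41.84 = 28.8650
df = 5
p-value (upper-tail) = 0.00002
At α=0.01: p < α → reject H₀

reject H₀: yes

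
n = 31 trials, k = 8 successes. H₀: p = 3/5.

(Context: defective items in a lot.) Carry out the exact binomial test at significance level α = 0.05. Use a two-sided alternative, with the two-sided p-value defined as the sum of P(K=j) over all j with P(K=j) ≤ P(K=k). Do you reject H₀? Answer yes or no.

Exact binomial: n=31, k=8, p₀=3/5=0.6000
P(X=j) = C(n,j)·p₀^j·(1−p₀)^(n−j); p = Σ P(X=j) over j with P(X=j) ≤ P(X=8)
p-value (two-sided) = 0.00015
At α=0.05: p < α → reject H₀

reject H₀: yes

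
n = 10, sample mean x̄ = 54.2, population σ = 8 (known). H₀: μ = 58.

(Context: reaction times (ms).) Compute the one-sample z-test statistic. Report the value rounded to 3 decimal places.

test statistic = -1.502

SE = σ/√n = 8/√10 = 2.5298
z = (x̄−μ₀)/SE = (54.2−58)/2.5298 = -1.5021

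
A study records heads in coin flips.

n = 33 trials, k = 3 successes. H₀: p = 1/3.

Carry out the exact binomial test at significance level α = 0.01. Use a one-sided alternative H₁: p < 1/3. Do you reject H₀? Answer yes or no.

Exact binomial: n=33, k=3, p₀=1/3=0.3333
P(X≤3) from Σ C(n,i)·p₀^i·(1−p₀)^(n−i)
p-value (one-sided, H₁ less) = 0.00128
At α=0.01: p < α → reject H₀

reject H₀: yes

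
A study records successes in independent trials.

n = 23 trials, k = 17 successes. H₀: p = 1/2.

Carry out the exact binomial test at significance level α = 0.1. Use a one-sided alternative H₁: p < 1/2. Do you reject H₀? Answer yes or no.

reject H₀: no

Exact binomial: n=23, k=17, p₀=1/2=0.5000
P(X≤17) from Σ C(n,i)·p₀^i·(1−p₀)^(n−i)
p-value (one-sided, H₁ less) = 0.99469
At α=0.1: p ≥ α → fail to reject H₀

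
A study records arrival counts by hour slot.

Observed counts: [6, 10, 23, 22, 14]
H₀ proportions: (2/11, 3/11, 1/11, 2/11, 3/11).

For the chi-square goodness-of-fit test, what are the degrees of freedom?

degrees of freedom = 4

df = k − 1 = 5 − 1 = 4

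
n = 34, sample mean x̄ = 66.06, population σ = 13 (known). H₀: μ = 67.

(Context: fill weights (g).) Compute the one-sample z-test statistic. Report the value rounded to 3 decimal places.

test statistic = -0.422

SE = σ/√n = 13/√34 = 2.2295
z = (x̄−μ₀)/SE = (66.06−67)/2.2295 = -0.4216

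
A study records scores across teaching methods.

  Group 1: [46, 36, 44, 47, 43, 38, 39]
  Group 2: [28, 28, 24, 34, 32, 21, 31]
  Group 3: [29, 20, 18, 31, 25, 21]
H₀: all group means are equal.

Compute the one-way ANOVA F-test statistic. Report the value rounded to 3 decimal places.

Group means [41.86, 28.29, 24.00], grand mean 31.750
SSB = Σnᵢ(x̄ᵢ−x̄)² = 1159.464; SSW = ΣΣ(x−x̄ᵢ)² = 368.286
MSB = 1159.464/2 = 579.7321; MSW = 368.286/17 = 21.6639
F = MSB/MSW = 26.7603
df = (2, 17)

test statistic = 26.760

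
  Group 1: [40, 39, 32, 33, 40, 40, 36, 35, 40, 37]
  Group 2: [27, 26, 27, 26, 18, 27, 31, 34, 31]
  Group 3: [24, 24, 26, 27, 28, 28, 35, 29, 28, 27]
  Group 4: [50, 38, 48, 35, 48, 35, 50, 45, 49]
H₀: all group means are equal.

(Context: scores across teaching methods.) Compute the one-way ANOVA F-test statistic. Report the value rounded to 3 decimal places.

test statistic = 31.497

Group means [37.20, 27.44, 27.60, 44.22], grand mean 34.026
SSB = Σnᵢ(x̄ᵢ−x̄)² = 1839.196; SSW = ΣΣ(x−x̄ᵢ)² = 661.778
MSB = 1839.196/3 = 613.0653; MSW = 661.778/34 = 19.4641
F = MSB/MSW = 31.4973
df = (3, 34)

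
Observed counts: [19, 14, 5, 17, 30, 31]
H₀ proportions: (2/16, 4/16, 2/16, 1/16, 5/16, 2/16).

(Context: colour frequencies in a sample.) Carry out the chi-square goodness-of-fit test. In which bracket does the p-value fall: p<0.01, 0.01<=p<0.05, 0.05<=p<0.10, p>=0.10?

n = 116; E_i = n·p_i = [14.50, 29.00, 14.50, 7.25, 36.25, 14.50]
χ² = (19−14.50)²/14.50 + (14−29.00)²/29.00 + (5−14.50)²/14.50 + (17−7.25)²/7.25 + (30−36.25)²/36.25 + (31−14.50)²/14.50 = 48.3448
df = 5
p-value (upper-tail) = 0.00000
→ bracket: p<0.01

p-value bracket: p<0.01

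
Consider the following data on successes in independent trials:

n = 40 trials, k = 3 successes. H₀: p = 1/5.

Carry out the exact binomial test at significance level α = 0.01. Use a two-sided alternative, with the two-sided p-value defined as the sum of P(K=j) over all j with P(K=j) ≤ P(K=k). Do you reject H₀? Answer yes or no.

Exact binomial: n=40, k=3, p₀=1/5=0.2000
P(X=j) = C(n,j)·p₀^j·(1−p₀)^(n−j); p = Σ P(X=j) over j with P(X=j) ≤ P(X=3)
p-value (two-sided) = 0.04787
At α=0.01: p ≥ α → fail to reject H₀

reject H₀: no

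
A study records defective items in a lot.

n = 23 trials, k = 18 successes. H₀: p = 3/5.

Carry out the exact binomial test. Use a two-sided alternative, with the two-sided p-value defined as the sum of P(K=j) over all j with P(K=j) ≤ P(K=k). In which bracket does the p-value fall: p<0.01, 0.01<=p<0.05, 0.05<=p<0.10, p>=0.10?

Exact binomial: n=23, k=18, p₀=3/5=0.6000
P(X=j) = C(n,j)·p₀^j·(1−p₀)^(n−j); p = Σ P(X=j) over j with P(X=j) ≤ P(X=18)
p-value (two-sided) = 0.08889
→ bracket: 0.05<=p<0.10

p-value bracket: 0.05<=p<0.10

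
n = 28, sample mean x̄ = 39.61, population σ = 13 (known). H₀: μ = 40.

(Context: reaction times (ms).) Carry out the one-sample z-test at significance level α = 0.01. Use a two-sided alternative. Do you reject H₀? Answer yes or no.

SE = σ/√n = 13/√28 = 2.4568
z = (x̄−μ₀)/SE = (39.61−40)/2.4568 = -0.1587
p-value (two-sided) = 0.87387
At α=0.01: p ≥ α → fail to reject H₀

reject H₀: no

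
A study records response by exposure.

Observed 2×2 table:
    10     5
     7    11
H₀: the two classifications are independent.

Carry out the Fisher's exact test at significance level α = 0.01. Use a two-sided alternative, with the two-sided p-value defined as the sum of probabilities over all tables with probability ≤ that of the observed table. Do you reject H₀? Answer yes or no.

Margins: r₁=15, r₂=18, c₁=17, c₂=16, n=33
p_obs = C(15,10)·C(18,7)/C(33,17); sum pmf over tables with pmf ≤ p_obs
p-value (two-sided) = 0.16632
At α=0.01: p ≥ α → fail to reject H₀

reject H₀: no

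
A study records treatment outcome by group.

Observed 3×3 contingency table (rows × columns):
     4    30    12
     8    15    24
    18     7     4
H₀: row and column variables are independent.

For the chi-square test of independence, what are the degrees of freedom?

df = (r−1)(c−1) = (3−1)·(3−1) = 4

degrees of freedom = 4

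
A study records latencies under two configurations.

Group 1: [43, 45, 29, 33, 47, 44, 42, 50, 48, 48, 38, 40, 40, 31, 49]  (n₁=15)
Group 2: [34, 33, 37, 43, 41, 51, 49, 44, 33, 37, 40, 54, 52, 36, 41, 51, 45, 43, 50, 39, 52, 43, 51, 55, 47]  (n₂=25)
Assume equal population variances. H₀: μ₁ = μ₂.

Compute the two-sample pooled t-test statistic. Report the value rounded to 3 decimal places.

test statistic = -1.010

x̄₁=41.800, s₁=6.646, n₁=15
x̄₂=44.040, s₂=6.871, n₂=25
s_p² = [14·6.646² + 24·6.871²]/38 = 46.0884
SE = √(s_p²·(1/15+1/25)) = 2.2172
t = (41.800−44.040)/2.2172 = -1.0103
df = 38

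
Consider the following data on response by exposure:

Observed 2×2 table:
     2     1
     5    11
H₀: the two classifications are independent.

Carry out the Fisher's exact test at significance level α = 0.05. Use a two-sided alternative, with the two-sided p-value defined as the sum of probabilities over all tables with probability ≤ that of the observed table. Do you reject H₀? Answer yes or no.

Margins: r₁=3, r₂=16, c₁=7, c₂=12, n=19
p_obs = C(3,2)·C(16,5)/C(19,7); sum pmf over tables with pmf ≤ p_obs
p-value (two-sided) = 0.52322
At α=0.05: p ≥ α → fail to reject H₀

reject H₀: no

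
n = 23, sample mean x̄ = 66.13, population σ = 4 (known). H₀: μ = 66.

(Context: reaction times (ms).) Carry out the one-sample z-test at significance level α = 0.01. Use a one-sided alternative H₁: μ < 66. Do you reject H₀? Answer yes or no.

reject H₀: no

SE = σ/√n = 4/√23 = 0.8341
z = (x̄−μ₀)/SE = (66.13−66)/0.8341 = 0.1559
p-value (one-sided, H₁ less) = 0.56193
At α=0.01: p ≥ α → fail to reject H₀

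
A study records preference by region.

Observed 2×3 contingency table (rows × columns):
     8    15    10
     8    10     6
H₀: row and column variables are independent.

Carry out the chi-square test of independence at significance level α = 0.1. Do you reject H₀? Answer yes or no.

Row totals [33, 24], col totals [16, 25, 16], n=57
χ² = (8−9.26)²/9.26 + (15−14.47)²/14.47 + (10−9.26)²/9.26 + (8−6.74)²/6.74 + (10−10.53)²/10.53 + (6−6.74)²/6.74 = 0.5938
df = 2
p-value (upper-tail) = 0.74314
At α=0.1: p ≥ α → fail to reject H₀

reject H₀: no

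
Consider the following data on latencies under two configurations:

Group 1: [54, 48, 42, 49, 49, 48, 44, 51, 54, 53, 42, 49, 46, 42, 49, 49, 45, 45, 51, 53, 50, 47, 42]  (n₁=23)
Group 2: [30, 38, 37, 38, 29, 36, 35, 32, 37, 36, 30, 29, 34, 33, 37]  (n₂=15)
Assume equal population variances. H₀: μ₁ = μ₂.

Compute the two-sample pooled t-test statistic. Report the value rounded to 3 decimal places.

test statistic = 11.346

x̄₁=47.913, s₁=3.884, n₁=23
x̄₂=34.067, s₂=3.327, n₂=15
s_p² = [22·3.884² + 14·3.327²]/36 = 13.5211
SE = √(s_p²·(1/23+1/15)) = 1.2204
t = (47.913−34.067)/1.2204 = 11.3461
df = 36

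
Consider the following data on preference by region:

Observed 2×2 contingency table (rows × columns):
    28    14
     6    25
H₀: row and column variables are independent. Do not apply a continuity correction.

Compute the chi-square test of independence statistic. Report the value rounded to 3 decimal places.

Row totals [42, 31], col totals [34, 39], n=73
χ² = (28−19.56)²/19.56 + (14−22.44)²/22.44 + (6−14.44)²/14.44 + (25−16.56)²/16.56 = 16.0446
df = 1

test statistic = 16.045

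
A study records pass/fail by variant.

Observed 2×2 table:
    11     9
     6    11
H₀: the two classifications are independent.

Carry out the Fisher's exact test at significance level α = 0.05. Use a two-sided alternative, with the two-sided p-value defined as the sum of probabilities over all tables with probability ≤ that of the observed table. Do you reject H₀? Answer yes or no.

reject H₀: no

Margins: r₁=20, r₂=17, c₁=17, c₂=20, n=37
p_obs = C(20,11)·C(17,6)/C(37,17); sum pmf over tables with pmf ≤ p_obs
p-value (two-sided) = 0.32485
At α=0.05: p ≥ α → fail to reject H₀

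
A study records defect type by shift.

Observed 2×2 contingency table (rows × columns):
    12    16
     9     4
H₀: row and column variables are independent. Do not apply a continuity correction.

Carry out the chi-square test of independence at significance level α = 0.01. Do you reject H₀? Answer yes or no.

reject H₀: no

Row totals [28, 13], col totals [21, 20], n=41
χ² = (12−14.34)²/14.34 + (16−13.66)²/13.66 + (9−6.66)²/6.66 + (4−6.34)²/6.34 = 2.4716
df = 1
p-value (upper-tail) = 0.11592
At α=0.01: p ≥ α → fail to reject H₀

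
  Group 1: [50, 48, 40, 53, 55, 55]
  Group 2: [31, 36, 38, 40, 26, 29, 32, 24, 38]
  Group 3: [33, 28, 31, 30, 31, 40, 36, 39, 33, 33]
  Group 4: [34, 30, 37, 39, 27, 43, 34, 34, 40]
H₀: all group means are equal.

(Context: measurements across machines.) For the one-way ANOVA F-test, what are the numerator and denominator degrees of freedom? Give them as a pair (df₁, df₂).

k = 4 groups, N = 34 total
df = (k−1, N−k) = (4−1, 34−4) = (3, 30)

degrees of freedom = [3, 30]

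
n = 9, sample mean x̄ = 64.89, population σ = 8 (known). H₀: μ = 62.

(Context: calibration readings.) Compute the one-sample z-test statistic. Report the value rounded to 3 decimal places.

test statistic = 1.084

SE = σ/√n = 8/√9 = 2.6667
z = (x̄−μ₀)/SE = (64.89−62)/2.6667 = 1.0838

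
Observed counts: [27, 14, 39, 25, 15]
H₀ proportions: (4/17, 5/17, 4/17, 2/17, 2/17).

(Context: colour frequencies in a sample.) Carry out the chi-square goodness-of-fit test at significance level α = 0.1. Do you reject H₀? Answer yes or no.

reject H₀: yes

n = 120; E_i = n·p_i = [28.24, 35.29, 28.24, 14.12, 14.12]
χ² = (27−28.24)²/28.24 + (14−35.29)²/35.29 + (39−28.24)²/28.24 + (25−14.12)²/14.12 + (15−14.12)²/14.12 = 25.4492
df = 4
p-value (upper-tail) = 0.00004
At α=0.1: p < α → reject H₀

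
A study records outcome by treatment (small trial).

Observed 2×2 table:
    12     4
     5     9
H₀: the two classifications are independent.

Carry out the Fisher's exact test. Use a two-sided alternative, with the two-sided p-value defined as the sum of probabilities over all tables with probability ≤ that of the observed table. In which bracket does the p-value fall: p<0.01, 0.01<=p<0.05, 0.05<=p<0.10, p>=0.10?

Margins: r₁=16, r₂=14, c₁=17, c₂=13, n=30
p_obs = C(16,12)·C(14,5)/C(30,17); sum pmf over tables with pmf ≤ p_obs
p-value (two-sided) = 0.06336
→ bracket: 0.05<=p<0.10

p-value bracket: 0.05<=p<0.10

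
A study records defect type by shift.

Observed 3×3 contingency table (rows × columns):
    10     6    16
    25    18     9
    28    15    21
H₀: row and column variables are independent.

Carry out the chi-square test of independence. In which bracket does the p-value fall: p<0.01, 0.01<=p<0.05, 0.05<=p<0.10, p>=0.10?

Row totals [32, 52, 64], col totals [63, 39, 46], n=148
χ² = (10−13.62)²/13.62 + (6−8.43)²/8.43 + (16−9.95)²/9.95 + (25−22.14)²/22.14 + (18−13.70)²/13.70 + (9−16.16)²/16.16 + (28−27.24)²/27.24 + (15−16.86)²/16.86 + (21−19.89)²/19.89 = 10.5309
df = 4
p-value (upper-tail) = 0.03237
→ bracket: 0.01<=p<0.05

p-value bracket: 0.01<=p<0.05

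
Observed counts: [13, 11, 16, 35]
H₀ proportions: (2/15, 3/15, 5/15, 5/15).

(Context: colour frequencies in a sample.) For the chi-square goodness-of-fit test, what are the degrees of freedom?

degrees of freedom = 3

df = k − 1 = 4 − 1 = 3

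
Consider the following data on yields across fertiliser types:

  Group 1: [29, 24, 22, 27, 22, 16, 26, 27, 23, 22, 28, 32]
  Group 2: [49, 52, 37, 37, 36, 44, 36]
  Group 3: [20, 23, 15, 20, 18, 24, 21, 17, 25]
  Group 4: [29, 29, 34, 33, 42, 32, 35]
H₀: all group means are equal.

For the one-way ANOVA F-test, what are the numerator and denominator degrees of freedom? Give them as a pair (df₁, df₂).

degrees of freedom = [3, 31]

k = 4 groups, N = 35 total
df = (k−1, N−k) = (4−1, 35−4) = (3, 31)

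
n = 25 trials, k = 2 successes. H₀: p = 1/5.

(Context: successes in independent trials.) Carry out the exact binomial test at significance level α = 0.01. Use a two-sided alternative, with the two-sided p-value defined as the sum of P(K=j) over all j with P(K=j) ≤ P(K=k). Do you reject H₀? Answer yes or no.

Exact binomial: n=25, k=2, p₀=1/5=0.2000
P(X=j) = C(n,j)·p₀^j·(1−p₀)^(n−j); p = Σ P(X=j) over j with P(X=j) ≤ P(X=2)
p-value (two-sided) = 0.20735
At α=0.01: p ≥ α → fail to reject H₀

reject H₀: no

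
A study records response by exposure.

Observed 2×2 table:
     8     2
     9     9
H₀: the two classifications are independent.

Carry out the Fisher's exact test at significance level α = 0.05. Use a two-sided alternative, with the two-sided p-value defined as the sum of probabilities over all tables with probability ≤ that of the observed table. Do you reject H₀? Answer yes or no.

Margins: r₁=10, r₂=18, c₁=17, c₂=11, n=28
p_obs = C(10,8)·C(18,9)/C(28,17); sum pmf over tables with pmf ≤ p_obs
p-value (two-sided) = 0.22641
At α=0.05: p ≥ α → fail to reject H₀

reject H₀: no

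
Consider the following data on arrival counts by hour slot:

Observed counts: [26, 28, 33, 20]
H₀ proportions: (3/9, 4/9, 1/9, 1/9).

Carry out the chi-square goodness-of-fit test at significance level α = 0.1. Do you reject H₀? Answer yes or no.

n = 107; E_i = n·p_i = [35.67, 47.56, 11.89, 11.89]
χ² = (26−35.67)²/35.67 + (28−47.56)²/47.56 + (33−11.89)²/11.89 + (20−11.89)²/11.89 = 53.6822
df = 3
p-value (upper-tail) = 0.00000
At α=0.1: p < α → reject H₀

reject H₀: yes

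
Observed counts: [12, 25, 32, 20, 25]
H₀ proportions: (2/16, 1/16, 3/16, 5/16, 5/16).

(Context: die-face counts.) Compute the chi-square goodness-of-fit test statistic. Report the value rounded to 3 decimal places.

test statistic = 60.503

n = 114; E_i = n·p_i = [14.25, 7.12, 21.38, 35.62, 35.62]
χ² = (12−14.25)²/14.25 + (25−7.12)²/7.12 + (32−21.38)²/21.38 + (20−35.62)²/35.62 + (25−35.62)²/35.62 = 60.5029
df = 4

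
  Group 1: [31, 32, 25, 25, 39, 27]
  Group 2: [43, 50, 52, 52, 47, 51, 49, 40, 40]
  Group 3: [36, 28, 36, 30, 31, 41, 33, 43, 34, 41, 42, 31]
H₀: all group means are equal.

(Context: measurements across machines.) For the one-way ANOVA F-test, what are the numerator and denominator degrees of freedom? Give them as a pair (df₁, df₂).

k = 3 groups, N = 27 total
df = (k−1, N−k) = (3−1, 27−3) = (2, 24)

degrees of freedom = [2, 24]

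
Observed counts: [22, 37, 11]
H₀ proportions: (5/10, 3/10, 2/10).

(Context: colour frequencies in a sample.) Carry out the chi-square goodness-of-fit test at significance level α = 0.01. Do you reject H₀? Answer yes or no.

reject H₀: yes

n = 70; E_i = n·p_i = [35.00, 21.00, 14.00]
χ² = (22−35.00)²/35.00 + (37−21.00)²/21.00 + (11−14.00)²/14.00 = 17.6619
df = 2
p-value (upper-tail) = 0.00015
At α=0.01: p < α → reject H₀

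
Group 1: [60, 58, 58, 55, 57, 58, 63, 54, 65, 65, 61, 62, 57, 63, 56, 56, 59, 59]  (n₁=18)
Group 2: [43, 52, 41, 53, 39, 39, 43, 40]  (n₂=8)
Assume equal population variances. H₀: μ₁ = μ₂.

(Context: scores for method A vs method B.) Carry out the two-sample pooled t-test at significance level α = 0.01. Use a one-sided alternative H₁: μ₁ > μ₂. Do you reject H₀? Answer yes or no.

x̄₁=59.222, s₁=3.318, n₁=18
x̄₂=43.750, s₂=5.625, n₂=8
s_p² = [17·3.318² + 7·5.625²]/24 = 17.0255
SE = √(s_p²·(1/18+1/8)) = 1.7533
t = (59.222−43.750)/1.7533 = 8.8247
df = 24
p-value (one-sided, H₁ greater) = 0.00000
At α=0.01: p < α → reject H₀

reject H₀: yes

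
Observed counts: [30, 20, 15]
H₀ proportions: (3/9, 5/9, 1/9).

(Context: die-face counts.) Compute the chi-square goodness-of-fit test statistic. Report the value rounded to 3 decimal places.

test statistic = 18.769

n = 65; E_i = n·p_i = [21.67, 36.11, 7.22]
χ² = (30−21.67)²/21.67 + (20−36.11)²/36.11 + (15−7.22)²/7.22 = 18.7692
df = 2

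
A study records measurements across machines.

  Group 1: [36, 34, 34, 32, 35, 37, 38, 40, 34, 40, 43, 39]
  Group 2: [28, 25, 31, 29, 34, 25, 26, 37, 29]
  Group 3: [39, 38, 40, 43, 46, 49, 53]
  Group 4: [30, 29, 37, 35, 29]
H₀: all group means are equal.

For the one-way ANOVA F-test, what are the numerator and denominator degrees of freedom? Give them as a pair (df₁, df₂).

k = 4 groups, N = 33 total
df = (k−1, N−k) = (4−1, 33−4) = (3, 29)

degrees of freedom = [3, 29]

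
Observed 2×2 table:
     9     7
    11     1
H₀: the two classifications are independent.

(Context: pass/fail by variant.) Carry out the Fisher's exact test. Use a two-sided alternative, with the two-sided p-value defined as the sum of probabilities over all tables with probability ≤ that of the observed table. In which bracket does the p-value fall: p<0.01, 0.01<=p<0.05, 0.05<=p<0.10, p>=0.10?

p-value bracket: 0.05<=p<0.10

Margins: r₁=16, r₂=12, c₁=20, c₂=8, n=28
p_obs = C(16,9)·C(12,11)/C(28,20); sum pmf over tables with pmf ≤ p_obs
p-value (two-sided) = 0.08822
→ bracket: 0.05<=p<0.10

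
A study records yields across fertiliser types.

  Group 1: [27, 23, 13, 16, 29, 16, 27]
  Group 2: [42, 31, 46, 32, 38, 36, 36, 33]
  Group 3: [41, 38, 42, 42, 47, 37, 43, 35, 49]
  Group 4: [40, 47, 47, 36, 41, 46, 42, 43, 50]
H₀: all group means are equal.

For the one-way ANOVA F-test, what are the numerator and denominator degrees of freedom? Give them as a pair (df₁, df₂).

k = 4 groups, N = 33 total
df = (k−1, N−k) = (4−1, 33−4) = (3, 29)

degrees of freedom = [3, 29]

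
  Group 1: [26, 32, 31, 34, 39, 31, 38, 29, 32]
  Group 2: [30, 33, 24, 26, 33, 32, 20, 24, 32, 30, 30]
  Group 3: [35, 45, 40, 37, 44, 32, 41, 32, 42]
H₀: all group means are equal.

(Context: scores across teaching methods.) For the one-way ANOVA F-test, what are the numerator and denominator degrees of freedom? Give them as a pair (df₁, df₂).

k = 3 groups, N = 29 total
df = (k−1, N−k) = (3−1, 29−3) = (2, 26)

degrees of freedom = [2, 26]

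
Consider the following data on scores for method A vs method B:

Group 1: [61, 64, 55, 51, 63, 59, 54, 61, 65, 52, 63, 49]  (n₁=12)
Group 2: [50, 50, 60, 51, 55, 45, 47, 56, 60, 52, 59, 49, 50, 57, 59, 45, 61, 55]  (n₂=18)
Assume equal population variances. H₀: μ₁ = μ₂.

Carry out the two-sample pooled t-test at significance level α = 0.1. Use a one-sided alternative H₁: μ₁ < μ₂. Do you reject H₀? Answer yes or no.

reject H₀: no

x̄₁=58.083, s₁=5.600, n₁=12
x̄₂=53.389, s₂=5.293, n₂=18
s_p² = [11·5.600² + 17·5.293²]/28 = 29.3284
SE = √(s_p²·(1/12+1/18)) = 2.0183
t = (58.083−53.389)/2.0183 = 2.3260
df = 28
p-value (one-sided, H₁ less) = 0.98626
At α=0.1: p ≥ α → fail to reject H₀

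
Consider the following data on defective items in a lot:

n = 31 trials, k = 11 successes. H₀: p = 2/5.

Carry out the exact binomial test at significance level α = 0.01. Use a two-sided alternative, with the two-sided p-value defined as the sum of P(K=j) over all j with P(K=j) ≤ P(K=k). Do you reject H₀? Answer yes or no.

reject H₀: no

Exact binomial: n=31, k=11, p₀=2/5=0.4000
P(X=j) = C(n,j)·p₀^j·(1−p₀)^(n−j); p = Σ P(X=j) over j with P(X=j) ≤ P(X=11)
p-value (two-sided) = 0.71515
At α=0.01: p ≥ α → fail to reject H₀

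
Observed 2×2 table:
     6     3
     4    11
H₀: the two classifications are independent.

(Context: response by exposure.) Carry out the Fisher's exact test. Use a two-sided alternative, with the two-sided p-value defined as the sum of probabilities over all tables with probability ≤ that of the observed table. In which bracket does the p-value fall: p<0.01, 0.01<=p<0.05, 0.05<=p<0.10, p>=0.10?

p-value bracket: 0.05<=p<0.10

Margins: r₁=9, r₂=15, c₁=10, c₂=14, n=24
p_obs = C(9,6)·C(15,4)/C(24,10); sum pmf over tables with pmf ≤ p_obs
p-value (two-sided) = 0.09180
→ bracket: 0.05<=p<0.10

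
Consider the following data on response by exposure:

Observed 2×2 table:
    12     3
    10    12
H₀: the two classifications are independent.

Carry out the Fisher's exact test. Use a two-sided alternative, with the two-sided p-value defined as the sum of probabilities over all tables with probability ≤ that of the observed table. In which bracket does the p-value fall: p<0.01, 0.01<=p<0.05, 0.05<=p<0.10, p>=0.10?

Margins: r₁=15, r₂=22, c₁=22, c₂=15, n=37
p_obs = C(15,12)·C(22,10)/C(37,22); sum pmf over tables with pmf ≤ p_obs
p-value (two-sided) = 0.04712
→ bracket: 0.01<=p<0.05

p-value bracket: 0.01<=p<0.05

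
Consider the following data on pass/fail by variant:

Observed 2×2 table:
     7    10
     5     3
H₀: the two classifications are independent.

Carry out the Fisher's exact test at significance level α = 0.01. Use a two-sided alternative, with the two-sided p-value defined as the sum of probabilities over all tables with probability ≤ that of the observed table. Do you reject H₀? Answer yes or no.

Margins: r₁=17, r₂=8, c₁=12, c₂=13, n=25
p_obs = C(17,7)·C(8,5)/C(25,12); sum pmf over tables with pmf ≤ p_obs
p-value (two-sided) = 0.41098
At α=0.01: p ≥ α → fail to reject H₀

reject H₀: no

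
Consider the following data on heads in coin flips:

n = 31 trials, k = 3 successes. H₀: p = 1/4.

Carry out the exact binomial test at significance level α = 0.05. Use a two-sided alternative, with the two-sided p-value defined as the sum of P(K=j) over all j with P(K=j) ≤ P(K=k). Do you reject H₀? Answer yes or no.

reject H₀: no

Exact binomial: n=31, k=3, p₀=1/4=0.2500
P(X=j) = C(n,j)·p₀^j·(1−p₀)^(n−j); p = Σ P(X=j) over j with P(X=j) ≤ P(X=3)
p-value (two-sided) = 0.05960
At α=0.05: p ≥ α → fail to reject H₀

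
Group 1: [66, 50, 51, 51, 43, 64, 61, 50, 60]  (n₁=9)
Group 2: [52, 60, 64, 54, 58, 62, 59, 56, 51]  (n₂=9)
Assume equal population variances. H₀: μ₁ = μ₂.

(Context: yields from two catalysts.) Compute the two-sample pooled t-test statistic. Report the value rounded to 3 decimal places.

test statistic = -0.741

x̄₁=55.111, s₁=7.817, n₁=9
x̄₂=57.333, s₂=4.444, n₂=9
s_p² = [8·7.817² + 8·4.444²]/16 = 40.4306
SE = √(s_p²·(1/9+1/9)) = 2.9974
t = (55.111−57.333)/2.9974 = -0.7414
df = 16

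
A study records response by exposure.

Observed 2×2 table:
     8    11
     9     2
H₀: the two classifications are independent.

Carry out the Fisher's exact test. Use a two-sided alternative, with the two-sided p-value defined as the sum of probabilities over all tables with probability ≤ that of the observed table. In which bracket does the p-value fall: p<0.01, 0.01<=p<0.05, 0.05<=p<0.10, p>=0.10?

p-value bracket: 0.05<=p<0.10

Margins: r₁=19, r₂=11, c₁=17, c₂=13, n=30
p_obs = C(19,8)·C(11,9)/C(30,17); sum pmf over tables with pmf ≤ p_obs
p-value (two-sided) = 0.05746
→ bracket: 0.05<=p<0.10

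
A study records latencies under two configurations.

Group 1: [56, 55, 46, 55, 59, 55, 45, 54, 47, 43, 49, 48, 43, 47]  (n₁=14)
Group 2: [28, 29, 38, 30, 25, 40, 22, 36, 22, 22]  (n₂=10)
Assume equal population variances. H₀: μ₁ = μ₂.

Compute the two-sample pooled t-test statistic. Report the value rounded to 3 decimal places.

test statistic = 8.466

x̄₁=50.143, s₁=5.333, n₁=14
x̄₂=29.200, s₂=6.795, n₂=10
s_p² = [13·5.333² + 9·6.795²]/22 = 35.6961
SE = √(s_p²·(1/14+1/10)) = 2.4737
t = (50.143−29.200)/2.4737 = 8.4661
df = 22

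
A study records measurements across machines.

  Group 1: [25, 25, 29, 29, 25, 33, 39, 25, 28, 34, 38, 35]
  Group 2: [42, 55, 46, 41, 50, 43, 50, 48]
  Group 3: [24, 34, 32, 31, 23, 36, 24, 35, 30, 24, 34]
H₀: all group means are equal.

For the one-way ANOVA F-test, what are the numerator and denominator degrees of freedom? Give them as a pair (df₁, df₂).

k = 3 groups, N = 31 total
df = (k−1, N−k) = (3−1, 31−3) = (2, 28)

degrees of freedom = [2, 28]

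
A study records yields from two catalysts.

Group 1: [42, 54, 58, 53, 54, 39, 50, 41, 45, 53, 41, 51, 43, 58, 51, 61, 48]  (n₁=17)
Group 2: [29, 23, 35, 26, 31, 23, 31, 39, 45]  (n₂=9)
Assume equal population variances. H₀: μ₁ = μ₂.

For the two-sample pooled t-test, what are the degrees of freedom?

df = n₁ + n₂ − 2 = 17 + 9 − 2 = 24

degrees of freedom = 24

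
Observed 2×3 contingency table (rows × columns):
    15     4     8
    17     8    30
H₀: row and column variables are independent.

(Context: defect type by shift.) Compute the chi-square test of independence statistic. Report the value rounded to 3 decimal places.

test statistic = 5.246

Row totals [27, 55], col totals [32, 12, 38], n=82
χ² = (15−10.54)²/10.54 + (4−3.95)²/3.95 + (8−12.51)²/12.51 + (17−21.46)²/21.46 + (8−8.05)²/8.05 + (30−25.49)²/25.49 = 5.2459
df = 2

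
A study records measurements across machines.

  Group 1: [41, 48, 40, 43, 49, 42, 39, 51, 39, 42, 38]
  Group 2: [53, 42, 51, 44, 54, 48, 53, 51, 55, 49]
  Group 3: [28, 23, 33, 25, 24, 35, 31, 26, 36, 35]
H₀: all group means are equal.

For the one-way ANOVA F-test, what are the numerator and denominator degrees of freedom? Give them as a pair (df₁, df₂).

degrees of freedom = [2, 28]

k = 3 groups, N = 31 total
df = (k−1, N−k) = (3−1, 31−3) = (2, 28)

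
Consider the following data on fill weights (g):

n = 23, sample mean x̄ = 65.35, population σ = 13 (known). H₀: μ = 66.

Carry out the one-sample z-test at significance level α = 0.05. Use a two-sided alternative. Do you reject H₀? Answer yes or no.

SE = σ/√n = 13/√23 = 2.7107
z = (x̄−μ₀)/SE = (65.35−66)/2.7107 = -0.2398
p-value (two-sided) = 0.81049
At α=0.05: p ≥ α → fail to reject H₀

reject H₀: no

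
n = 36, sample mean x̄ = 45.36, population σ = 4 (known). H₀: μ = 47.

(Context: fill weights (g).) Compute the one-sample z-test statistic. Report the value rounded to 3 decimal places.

SE = σ/√n = 4/√36 = 0.6667
z = (x̄−μ₀)/SE = (45.36−47)/0.6667 = -2.4600

test statistic = -2.460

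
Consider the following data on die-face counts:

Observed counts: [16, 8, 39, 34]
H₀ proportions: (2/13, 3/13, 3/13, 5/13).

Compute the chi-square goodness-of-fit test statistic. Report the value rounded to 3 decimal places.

test statistic = 21.948

n = 97; E_i = n·p_i = [14.92, 22.38, 22.38, 37.31]
χ² = (16−14.92)²/14.92 + (8−22.38)²/22.38 + (39−22.38)²/22.38 + (34−37.31)²/37.31 = 21.9478
df = 3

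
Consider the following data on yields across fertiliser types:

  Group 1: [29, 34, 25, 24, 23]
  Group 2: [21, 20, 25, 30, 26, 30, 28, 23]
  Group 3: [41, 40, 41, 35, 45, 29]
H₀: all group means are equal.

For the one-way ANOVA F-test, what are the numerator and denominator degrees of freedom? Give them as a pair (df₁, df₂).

k = 3 groups, N = 19 total
df = (k−1, N−k) = (3−1, 19−3) = (2, 16)

degrees of freedom = [2, 16]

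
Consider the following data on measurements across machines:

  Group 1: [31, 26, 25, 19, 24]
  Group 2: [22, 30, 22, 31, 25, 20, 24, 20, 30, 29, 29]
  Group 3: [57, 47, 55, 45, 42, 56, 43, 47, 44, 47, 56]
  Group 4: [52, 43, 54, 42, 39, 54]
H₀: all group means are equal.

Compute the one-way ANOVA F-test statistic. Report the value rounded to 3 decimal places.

Group means [25.00, 25.64, 49.00, 47.33], grand mean 37.273
SSB = Σnᵢ(x̄ᵢ−x̄)² = 4362.667; SSW = ΣΣ(x−x̄ᵢ)² = 819.879
MSB = 4362.667/3 = 1454.2222; MSW = 819.879/29 = 28.2717
F = MSB/MSW = 51.4374
df = (3, 29)

test statistic = 51.437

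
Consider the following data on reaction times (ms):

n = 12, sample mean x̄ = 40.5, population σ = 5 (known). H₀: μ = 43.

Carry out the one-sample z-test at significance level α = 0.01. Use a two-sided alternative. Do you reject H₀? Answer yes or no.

SE = σ/√n = 5/√12 = 1.4434
z = (x̄−μ₀)/SE = (40.5−43)/1.4434 = -1.7321
p-value (two-sided) = 0.08326
At α=0.01: p ≥ α → fail to reject H₀

reject H₀: no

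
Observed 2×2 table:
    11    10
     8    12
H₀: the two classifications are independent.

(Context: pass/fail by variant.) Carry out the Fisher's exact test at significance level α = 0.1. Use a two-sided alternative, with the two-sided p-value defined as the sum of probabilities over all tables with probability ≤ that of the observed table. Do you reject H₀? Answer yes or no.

reject H₀: no

Margins: r₁=21, r₂=20, c₁=19, c₂=22, n=41
p_obs = C(21,11)·C(20,8)/C(41,19); sum pmf over tables with pmf ≤ p_obs
p-value (two-sided) = 0.53590
At α=0.1: p ≥ α → fail to reject H₀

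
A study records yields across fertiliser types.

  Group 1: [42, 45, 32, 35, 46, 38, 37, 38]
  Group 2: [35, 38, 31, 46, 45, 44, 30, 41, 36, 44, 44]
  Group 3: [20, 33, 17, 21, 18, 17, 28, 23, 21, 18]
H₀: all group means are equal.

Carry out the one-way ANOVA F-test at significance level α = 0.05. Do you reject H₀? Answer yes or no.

reject H₀: yes

Group means [39.12, 39.45, 21.60], grand mean 33.207
SSB = Σnᵢ(x̄ᵢ−x̄)² = 2056.756; SSW = ΣΣ(x−x̄ᵢ)² = 742.002
MSB = 2056.756/2 = 1028.3782; MSW = 742.002/26 = 28.5385
F = MSB/MSW = 36.0347
df = (2, 26)
p-value (upper-tail) = 0.00000
At α=0.05: p < α → reject H₀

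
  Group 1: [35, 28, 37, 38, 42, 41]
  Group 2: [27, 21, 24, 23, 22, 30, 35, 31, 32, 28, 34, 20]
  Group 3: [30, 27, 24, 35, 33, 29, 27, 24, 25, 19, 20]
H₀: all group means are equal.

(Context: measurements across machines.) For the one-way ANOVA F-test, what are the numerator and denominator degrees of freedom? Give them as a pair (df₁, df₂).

degrees of freedom = [2, 26]

k = 3 groups, N = 29 total
df = (k−1, N−k) = (3−1, 29−3) = (2, 26)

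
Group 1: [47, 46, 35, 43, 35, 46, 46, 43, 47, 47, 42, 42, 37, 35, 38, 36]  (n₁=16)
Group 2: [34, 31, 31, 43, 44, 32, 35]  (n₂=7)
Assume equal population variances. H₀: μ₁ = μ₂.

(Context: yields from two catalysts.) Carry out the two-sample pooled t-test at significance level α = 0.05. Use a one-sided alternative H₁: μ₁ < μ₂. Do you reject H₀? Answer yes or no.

reject H₀: no

x̄₁=41.562, s₁=4.802, n₁=16
x̄₂=35.714, s₂=5.529, n₂=7
s_p² = [15·4.802² + 6·5.529²]/21 = 25.2079
SE = √(s_p²·(1/16+1/7)) = 2.2752
t = (41.562−35.714)/2.2752 = 2.5704
df = 21
p-value (one-sided, H₁ less) = 0.99108
At α=0.05: p ≥ α → fail to reject H₀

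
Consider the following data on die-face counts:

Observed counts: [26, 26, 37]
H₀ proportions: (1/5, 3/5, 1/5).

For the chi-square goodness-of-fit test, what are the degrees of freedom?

df = k − 1 = 3 − 1 = 2

degrees of freedom = 2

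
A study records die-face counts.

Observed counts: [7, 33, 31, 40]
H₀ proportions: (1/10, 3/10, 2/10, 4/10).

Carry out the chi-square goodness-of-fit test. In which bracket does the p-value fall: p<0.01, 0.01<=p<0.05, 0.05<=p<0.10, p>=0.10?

n = 111; E_i = n·p_i = [11.10, 33.30, 22.20, 44.40]
χ² = (7−11.10)²/11.10 + (33−33.30)²/33.30 + (31−22.20)²/22.20 + (40−44.40)²/44.40 = 5.4414
df = 3
p-value (upper-tail) = 0.14218
→ bracket: p>=0.10

p-value bracket: p>=0.10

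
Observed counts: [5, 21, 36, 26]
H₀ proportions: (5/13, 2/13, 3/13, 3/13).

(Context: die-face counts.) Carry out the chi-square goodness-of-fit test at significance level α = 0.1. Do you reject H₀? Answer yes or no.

reject H₀: yes

n = 88; E_i = n·p_i = [33.85, 13.54, 20.31, 20.31]
χ² = (5−33.85)²/33.85 + (21−13.54)²/13.54 + (36−20.31)²/20.31 + (26−20.31)²/20.31 = 42.4186
df = 3
p-value (upper-tail) = 0.00000
At α=0.1: p < α → reject H₀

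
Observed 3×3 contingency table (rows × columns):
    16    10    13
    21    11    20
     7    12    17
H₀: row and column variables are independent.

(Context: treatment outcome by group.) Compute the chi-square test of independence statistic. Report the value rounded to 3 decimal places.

Row totals [39, 52, 36], col totals [44, 33, 50], n=127
χ² = (16−13.51)²/13.51 + (10−10.13)²/10.13 + (13−15.35)²/15.35 + (21−18.02)²/18.02 + (11−13.51)²/13.51 + (20−20.47)²/20.47 + (7−12.47)²/12.47 + (12−9.35)²/9.35 + (17−14.17)²/14.17 = 5.5063
df = 4

test statistic = 5.506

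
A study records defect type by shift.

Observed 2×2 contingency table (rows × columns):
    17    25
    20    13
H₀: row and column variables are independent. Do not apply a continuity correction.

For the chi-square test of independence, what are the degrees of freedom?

degrees of freedom = 1

df = (r−1)(c−1) = (2−1)·(2−1) = 1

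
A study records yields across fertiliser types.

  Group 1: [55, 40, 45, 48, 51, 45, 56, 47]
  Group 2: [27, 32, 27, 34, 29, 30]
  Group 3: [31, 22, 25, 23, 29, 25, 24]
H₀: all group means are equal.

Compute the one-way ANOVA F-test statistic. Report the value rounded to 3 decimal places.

Group means [48.38, 29.83, 25.57], grand mean 35.476
SSB = Σnᵢ(x̄ᵢ−x̄)² = 2208.815; SSW = ΣΣ(x−x̄ᵢ)² = 306.423
MSB = 2208.815/2 = 1104.4077; MSW = 306.423/18 = 17.0235
F = MSB/MSW = 64.8756
df = (2, 18)

test statistic = 64.876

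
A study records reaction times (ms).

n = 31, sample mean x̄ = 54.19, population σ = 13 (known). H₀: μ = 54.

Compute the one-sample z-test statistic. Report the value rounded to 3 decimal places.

test statistic = 0.081

SE = σ/√n = 13/√31 = 2.3349
z = (x̄−μ₀)/SE = (54.19−54)/2.3349 = 0.0814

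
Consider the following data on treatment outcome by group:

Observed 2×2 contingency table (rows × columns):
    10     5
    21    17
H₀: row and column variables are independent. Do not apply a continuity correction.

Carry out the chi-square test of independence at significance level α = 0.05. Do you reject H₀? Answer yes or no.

reject H₀: no

Row totals [15, 38], col totals [31, 22], n=53
χ² = (10−8.77)²/8.77 + (5−6.23)²/6.23 + (21−22.23)²/22.23 + (17−15.77)²/15.77 = 0.5760
df = 1
p-value (upper-tail) = 0.44787
At α=0.05: p ≥ α → fail to reject H₀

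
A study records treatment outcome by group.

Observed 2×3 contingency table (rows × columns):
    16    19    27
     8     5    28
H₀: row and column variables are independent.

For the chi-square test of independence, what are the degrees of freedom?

df = (r−1)(c−1) = (2−1)·(3−1) = 2

degrees of freedom = 2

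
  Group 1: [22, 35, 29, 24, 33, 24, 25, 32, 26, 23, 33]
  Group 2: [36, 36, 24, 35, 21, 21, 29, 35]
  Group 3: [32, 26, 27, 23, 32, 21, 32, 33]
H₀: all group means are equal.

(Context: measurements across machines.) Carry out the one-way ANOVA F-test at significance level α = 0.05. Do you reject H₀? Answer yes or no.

Group means [27.82, 29.62, 28.25], grand mean 28.481
SSB = Σnᵢ(x̄ᵢ−x̄)² = 15.729; SSW = ΣΣ(x−x̄ᵢ)² = 693.011
MSB = 15.729/2 = 7.8647; MSW = 693.011/24 = 28.8755
F = MSB/MSW = 0.2724
df = (2, 24)
p-value (upper-tail) = 0.76390
At α=0.05: p ≥ α → fail to reject H₀

reject H₀: no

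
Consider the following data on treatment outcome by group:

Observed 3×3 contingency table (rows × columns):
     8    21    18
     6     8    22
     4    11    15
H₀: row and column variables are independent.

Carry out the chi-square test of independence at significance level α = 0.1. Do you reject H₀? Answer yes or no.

Row totals [47, 36, 30], col totals [18, 40, 55], n=113
χ² = (8−7.49)²/7.49 + (21−16.64)²/16.64 + (18−22.88)²/22.88 + (6−5.73)²/5.73 + (8−12.74)²/12.74 + (22−17.52)²/17.52 + (4−4.78)²/4.78 + (11−10.62)²/10.62 + (15−14.60)²/14.60 = 5.2923
df = 4
p-value (upper-tail) = 0.25860
At α=0.1: p ≥ α → fail to reject H₀

reject H₀: no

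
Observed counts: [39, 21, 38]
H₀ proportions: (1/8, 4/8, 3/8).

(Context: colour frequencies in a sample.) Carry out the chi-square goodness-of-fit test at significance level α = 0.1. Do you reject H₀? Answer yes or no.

reject H₀: yes

n = 98; E_i = n·p_i = [12.25, 49.00, 36.75]
χ² = (39−12.25)²/12.25 + (21−49.00)²/49.00 + (38−36.75)²/36.75 = 74.4558
df = 2
p-value (upper-tail) = 0.00000
At α=0.1: p < α → reject H₀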